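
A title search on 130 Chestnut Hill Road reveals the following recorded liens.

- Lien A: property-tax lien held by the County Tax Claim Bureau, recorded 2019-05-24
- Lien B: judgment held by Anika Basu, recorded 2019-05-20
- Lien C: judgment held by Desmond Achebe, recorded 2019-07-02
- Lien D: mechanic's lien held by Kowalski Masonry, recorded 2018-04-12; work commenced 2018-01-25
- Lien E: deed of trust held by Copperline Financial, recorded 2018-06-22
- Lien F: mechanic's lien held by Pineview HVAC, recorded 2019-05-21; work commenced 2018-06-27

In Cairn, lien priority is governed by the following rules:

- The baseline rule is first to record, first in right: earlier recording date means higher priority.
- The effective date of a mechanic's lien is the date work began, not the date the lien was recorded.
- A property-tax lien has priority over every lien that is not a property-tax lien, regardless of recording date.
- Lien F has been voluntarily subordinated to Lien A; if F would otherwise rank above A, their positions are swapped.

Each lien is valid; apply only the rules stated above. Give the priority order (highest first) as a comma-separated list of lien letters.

A, D, E, F, B, C

Effective dates: D's effective date is 2018-01-25, when work began; F relates back to 2018-06-27 (work commenced).
A is a property-tax lien and takes priority over every other lien.
Among the remaining liens, by effective date: D (2018-01-25), E (2018-06-22), F (2018-06-27), B (2019-05-20), C (2019-07-02).
F already ranks below A; the subordination has no effect.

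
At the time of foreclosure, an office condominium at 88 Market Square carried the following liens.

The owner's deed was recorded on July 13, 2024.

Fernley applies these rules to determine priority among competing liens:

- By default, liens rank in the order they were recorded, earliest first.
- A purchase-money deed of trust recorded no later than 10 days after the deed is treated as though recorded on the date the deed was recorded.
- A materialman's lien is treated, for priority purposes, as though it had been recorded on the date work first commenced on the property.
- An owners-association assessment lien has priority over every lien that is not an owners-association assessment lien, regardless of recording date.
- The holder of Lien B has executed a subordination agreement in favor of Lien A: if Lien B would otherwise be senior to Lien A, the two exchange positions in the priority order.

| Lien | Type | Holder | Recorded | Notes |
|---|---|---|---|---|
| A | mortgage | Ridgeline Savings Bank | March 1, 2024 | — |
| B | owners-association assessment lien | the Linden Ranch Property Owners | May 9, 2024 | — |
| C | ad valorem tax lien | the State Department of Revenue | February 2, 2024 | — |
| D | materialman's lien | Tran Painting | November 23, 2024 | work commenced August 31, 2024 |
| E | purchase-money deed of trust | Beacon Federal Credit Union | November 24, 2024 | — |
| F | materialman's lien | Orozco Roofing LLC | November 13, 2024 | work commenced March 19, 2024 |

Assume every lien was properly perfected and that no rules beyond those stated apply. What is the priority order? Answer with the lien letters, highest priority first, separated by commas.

Adjusting effective dates: D is treated as recorded August 31, 2024, the work-commencement date; E was recorded 134 days after the deed — beyond 10 days — so no relation-back applies; F is treated as recorded March 19, 2024, the work-commencement date.
B, as an owners-association assessment lien, has superpriority and ranks first.
Remaining liens by effective date: C (February 2, 2024), A (March 1, 2024), F (March 19, 2024), D (August 31, 2024), E (November 24, 2024).
B is senior to A before the subordination, so the two trade places.

A, C, B, F, D, E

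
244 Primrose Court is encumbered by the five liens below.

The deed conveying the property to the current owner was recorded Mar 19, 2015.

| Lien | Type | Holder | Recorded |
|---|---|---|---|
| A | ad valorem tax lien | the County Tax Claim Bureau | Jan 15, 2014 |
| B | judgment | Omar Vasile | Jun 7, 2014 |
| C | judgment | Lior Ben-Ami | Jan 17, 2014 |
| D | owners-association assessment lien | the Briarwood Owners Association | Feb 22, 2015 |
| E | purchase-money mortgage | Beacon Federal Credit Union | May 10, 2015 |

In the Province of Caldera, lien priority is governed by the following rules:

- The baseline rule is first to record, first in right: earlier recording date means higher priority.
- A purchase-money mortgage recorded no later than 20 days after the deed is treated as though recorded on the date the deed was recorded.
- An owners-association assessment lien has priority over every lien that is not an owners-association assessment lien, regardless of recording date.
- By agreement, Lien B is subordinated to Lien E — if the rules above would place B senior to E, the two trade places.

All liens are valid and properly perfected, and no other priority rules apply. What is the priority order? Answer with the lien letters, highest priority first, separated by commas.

D, A, C, E, B

Effective dates after the stated exceptions: E was recorded 52 days after the deed, outside the 20-day window, so it keeps its recording date.
D is an owners-association assessment lien and takes priority over every other lien.
Among the remaining liens, by effective date: A (Jan 15, 2014), C (Jan 17, 2014), B (Jun 7, 2014), E (May 10, 2015).
B would otherwise be senior to E, so under the subordination agreement B and E exchange positions.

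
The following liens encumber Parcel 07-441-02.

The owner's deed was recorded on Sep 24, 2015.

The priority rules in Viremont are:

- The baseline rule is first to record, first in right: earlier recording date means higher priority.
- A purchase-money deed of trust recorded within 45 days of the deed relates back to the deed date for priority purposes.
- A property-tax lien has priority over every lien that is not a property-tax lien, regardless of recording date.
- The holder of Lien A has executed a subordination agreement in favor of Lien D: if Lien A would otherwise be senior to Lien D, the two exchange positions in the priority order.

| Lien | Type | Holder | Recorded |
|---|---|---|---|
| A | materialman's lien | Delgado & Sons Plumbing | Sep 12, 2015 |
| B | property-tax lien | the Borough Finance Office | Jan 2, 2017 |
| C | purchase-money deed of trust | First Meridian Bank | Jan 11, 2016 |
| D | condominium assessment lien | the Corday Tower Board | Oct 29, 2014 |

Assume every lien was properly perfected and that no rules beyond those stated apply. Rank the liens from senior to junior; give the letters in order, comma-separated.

B, D, A, C

First, effective dates: C missed the 45-day window (109 days after the deed), so its recording date stands.
B, as a property-tax lien, has superpriority and ranks first.
Remaining liens by effective date: D (Oct 29, 2014), A (Sep 12, 2015), C (Jan 11, 2016).
A already ranks below D; the subordination has no effect.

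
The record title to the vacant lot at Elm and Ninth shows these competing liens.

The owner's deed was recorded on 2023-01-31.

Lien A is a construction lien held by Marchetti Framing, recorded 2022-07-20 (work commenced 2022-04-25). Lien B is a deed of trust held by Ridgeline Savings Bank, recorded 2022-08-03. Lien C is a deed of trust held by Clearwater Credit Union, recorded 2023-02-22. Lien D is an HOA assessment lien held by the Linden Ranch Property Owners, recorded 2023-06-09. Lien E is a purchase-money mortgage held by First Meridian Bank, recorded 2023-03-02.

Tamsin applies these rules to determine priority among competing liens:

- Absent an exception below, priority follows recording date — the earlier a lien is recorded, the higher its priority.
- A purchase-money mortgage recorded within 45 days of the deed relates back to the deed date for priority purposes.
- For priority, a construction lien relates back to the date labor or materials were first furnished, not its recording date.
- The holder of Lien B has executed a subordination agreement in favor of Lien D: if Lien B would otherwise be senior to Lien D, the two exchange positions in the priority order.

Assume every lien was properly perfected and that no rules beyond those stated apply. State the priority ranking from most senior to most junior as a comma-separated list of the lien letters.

First, effective dates: A's effective date is 2022-04-25, when work began; E's effective date is the deed date, 2023-01-31.
Sorted by effective date: A (2022-04-25), B (2022-08-03), E (2023-01-31), C (2023-02-22), D (2023-06-09).
Because B would otherwise rank above D, the subordination swaps them.

A, D, E, C, B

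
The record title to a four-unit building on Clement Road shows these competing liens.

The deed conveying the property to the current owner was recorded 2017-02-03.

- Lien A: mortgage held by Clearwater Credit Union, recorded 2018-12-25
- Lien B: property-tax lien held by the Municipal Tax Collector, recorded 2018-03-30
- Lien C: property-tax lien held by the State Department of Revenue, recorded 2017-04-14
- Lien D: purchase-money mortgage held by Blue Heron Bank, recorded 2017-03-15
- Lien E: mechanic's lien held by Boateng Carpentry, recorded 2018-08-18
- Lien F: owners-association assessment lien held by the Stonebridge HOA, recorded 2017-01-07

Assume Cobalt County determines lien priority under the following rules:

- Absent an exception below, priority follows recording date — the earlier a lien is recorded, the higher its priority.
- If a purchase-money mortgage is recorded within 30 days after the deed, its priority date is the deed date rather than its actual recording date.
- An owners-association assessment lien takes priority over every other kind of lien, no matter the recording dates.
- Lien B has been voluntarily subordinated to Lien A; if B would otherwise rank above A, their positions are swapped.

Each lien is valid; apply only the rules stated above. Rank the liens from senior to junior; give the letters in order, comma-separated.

F, D, C, A, E, B

Effective dates: D was recorded 40 days after the deed — beyond 30 days — so no relation-back applies.
F is an owners-association assessment lien and takes priority over every other lien.
Ordering the rest by effective date: D (2017-03-15), C (2017-04-14), B (2018-03-30), E (2018-08-18), A (2018-12-25).
B would otherwise be senior to A, so under the subordination agreement B and A exchange positions.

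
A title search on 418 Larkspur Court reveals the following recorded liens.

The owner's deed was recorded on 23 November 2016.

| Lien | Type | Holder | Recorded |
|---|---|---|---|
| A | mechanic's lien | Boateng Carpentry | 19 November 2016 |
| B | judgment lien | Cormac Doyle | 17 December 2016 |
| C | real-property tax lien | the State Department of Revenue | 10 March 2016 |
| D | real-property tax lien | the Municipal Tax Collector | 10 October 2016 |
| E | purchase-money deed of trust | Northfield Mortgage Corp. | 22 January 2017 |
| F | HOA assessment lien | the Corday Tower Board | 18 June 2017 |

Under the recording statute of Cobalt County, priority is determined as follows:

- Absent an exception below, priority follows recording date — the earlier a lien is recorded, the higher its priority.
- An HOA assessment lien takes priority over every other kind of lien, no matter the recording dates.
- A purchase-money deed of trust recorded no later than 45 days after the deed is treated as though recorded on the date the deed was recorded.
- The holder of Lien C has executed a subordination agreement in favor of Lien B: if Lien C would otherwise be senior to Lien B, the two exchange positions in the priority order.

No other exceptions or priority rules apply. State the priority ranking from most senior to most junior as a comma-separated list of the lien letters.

Effective dates: E was recorded 60 days after the deed — beyond 45 days — so no relation-back applies.
As an HOA assessment lien, F is senior to every other lien.
Among the remaining liens, by effective date: C (10 March 2016), D (10 October 2016), A (19 November 2016), B (17 December 2016), E (22 January 2017).
Because C would otherwise rank above B, the subordination swaps them.

F, B, D, A, C, E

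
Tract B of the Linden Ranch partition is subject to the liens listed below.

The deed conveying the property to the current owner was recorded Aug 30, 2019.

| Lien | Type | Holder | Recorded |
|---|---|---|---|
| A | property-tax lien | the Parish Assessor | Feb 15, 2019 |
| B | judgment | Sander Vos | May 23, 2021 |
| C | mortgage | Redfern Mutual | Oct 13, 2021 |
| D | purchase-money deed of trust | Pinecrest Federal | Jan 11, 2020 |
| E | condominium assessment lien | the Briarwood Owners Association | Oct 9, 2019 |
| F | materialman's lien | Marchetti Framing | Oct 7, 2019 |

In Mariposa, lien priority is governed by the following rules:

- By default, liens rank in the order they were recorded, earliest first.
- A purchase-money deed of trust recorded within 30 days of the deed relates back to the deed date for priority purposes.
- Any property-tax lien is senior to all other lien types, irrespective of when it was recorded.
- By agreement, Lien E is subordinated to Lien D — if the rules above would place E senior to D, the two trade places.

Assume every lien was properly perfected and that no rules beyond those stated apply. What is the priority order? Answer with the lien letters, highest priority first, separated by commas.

Effective dates: D was recorded 134 days after the deed, outside the 30-day window, so it keeps its recording date.
A, as a property-tax lien, has superpriority and ranks first.
The other liens, earliest effective date first: F (Oct 7, 2019), E (Oct 9, 2019), D (Jan 11, 2020), B (May 23, 2021), C (Oct 13, 2021).
Because E would otherwise rank above D, the subordination swaps them.

A, F, D, E, B, C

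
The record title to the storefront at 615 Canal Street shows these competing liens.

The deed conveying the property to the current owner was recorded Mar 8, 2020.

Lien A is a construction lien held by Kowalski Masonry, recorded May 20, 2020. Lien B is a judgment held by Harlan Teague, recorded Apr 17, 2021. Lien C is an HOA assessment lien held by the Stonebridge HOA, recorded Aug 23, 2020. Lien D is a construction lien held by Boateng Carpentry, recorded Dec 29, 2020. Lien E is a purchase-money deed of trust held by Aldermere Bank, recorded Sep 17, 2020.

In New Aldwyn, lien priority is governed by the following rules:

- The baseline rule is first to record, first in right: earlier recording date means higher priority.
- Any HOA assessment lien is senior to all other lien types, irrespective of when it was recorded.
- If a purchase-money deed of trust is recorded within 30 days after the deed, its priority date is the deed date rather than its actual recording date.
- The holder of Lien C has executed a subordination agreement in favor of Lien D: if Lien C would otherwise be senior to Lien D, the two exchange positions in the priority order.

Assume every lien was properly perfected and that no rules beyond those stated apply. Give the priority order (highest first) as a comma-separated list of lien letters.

D, A, E, C, B

Effective dates after the stated exceptions: E missed the 30-day window (193 days after the deed), so its recording date stands.
C, as an HOA assessment lien, has superpriority and ranks first.
Remaining liens by effective date: A (May 20, 2020), E (Sep 17, 2020), D (Dec 29, 2020), B (Apr 17, 2021).
The subordination applies — C was senior to D — so C and D swap.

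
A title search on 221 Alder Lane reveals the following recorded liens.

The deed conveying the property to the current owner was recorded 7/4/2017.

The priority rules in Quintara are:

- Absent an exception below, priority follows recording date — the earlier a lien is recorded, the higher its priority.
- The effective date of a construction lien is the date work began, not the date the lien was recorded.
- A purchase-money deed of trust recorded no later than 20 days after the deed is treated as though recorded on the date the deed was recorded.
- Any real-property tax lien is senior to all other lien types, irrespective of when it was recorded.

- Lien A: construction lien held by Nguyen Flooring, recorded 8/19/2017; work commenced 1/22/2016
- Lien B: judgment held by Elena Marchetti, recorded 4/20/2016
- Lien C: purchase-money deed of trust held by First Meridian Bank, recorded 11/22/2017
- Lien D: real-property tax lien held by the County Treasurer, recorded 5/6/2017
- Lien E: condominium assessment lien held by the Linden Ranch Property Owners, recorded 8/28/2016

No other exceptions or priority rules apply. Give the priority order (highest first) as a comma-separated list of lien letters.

D, A, B, E, C

First, effective dates: A relates back to 1/22/2016 (work commenced); C was recorded 141 days after the deed — beyond 20 days — so no relation-back applies.
D, as a real-property tax lien, has superpriority and ranks first.
The other liens, earliest effective date first: A (1/22/2016), B (4/20/2016), E (8/28/2016), C (11/22/2017).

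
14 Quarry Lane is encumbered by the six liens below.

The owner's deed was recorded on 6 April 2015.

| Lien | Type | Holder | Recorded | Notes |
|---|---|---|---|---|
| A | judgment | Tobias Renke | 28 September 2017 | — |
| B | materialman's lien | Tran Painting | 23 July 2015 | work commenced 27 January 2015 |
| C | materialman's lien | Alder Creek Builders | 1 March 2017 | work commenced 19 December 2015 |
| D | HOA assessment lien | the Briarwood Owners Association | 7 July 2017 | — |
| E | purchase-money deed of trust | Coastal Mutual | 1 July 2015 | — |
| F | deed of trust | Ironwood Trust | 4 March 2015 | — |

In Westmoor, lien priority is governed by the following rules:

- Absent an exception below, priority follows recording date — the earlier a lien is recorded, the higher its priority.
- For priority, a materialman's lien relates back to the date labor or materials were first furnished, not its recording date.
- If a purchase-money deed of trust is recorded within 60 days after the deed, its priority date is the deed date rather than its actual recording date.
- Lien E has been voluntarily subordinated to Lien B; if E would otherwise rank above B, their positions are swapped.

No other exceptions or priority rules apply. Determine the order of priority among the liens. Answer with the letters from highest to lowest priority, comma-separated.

First, effective dates: B relates back to 27 January 2015 (work commenced); C is treated as recorded 19 December 2015, the work-commencement date; E was recorded 86 days after the deed, outside the 60-day window, so it keeps its recording date.
Ordering by effective date: B (27 January 2015), F (4 March 2015), E (1 July 2015), C (19 December 2015), D (7 July 2017), A (28 September 2017).
Since E is not senior to B, the subordination leaves the order unchanged.

B, F, E, C, D, A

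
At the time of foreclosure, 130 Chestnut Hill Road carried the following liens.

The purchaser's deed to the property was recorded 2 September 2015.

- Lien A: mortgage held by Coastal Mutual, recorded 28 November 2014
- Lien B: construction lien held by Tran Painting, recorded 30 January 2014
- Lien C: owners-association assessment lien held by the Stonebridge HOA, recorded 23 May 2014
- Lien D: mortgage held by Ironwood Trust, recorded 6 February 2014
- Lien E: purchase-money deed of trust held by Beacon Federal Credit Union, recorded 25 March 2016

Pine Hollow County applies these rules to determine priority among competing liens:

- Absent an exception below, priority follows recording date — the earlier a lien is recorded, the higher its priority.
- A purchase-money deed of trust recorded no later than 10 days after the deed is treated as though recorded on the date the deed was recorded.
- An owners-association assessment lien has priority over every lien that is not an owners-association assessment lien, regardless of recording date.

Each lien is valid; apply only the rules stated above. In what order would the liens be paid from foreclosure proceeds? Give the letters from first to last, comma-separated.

C, B, D, A, E

First, effective dates: E missed the 10-day window (205 days after the deed), so its recording date stands.
C is an owners-association assessment lien, so it outranks all other liens regardless of date.
Ordering the rest by effective date: B (30 January 2014), D (6 February 2014), A (28 November 2014), E (25 March 2016).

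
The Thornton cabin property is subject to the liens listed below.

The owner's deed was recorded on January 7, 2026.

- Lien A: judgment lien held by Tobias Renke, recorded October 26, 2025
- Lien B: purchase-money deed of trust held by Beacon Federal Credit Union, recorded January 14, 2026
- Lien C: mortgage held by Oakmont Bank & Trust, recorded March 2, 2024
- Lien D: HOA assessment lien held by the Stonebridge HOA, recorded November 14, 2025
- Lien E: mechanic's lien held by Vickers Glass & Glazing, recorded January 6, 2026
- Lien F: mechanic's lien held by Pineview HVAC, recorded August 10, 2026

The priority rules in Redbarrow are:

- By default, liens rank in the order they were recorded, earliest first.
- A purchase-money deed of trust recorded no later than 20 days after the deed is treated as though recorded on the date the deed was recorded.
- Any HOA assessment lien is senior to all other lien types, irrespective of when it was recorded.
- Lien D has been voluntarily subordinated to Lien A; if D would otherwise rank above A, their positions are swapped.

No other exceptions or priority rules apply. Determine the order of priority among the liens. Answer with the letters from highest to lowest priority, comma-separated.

A, C, D, E, B, F

Adjusting effective dates: B's effective date is the deed date, January 7, 2026.
D, as an HOA assessment lien, has superpriority and ranks first.
Remaining liens by effective date: C (March 2, 2024), A (October 26, 2025), E (January 6, 2026), B (January 7, 2026), F (August 10, 2026).
D is senior to A before the subordination, so the two trade places.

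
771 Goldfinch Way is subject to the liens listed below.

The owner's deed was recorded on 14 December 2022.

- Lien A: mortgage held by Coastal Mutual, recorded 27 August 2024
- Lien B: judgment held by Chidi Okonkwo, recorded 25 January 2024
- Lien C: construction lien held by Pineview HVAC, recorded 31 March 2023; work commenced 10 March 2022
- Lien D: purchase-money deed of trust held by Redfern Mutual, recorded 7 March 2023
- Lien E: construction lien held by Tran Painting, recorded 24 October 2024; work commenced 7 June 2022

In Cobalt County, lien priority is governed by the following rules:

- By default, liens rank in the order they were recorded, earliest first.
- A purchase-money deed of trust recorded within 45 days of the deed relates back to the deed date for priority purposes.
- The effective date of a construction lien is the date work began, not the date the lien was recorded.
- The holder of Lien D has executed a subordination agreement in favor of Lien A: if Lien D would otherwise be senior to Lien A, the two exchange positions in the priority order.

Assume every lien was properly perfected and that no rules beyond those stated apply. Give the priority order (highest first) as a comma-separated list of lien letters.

Adjusting effective dates: C is treated as recorded 10 March 2022, the work-commencement date; D was recorded 83 days after the deed, outside the 45-day window, so it keeps its recording date; E is treated as recorded 7 June 2022, the work-commencement date.
Sorted by effective date: C (10 March 2022), E (7 June 2022), D (7 March 2023), B (25 January 2024), A (27 August 2024).
D is senior to A before the subordination, so the two trade places.

C, E, A, B, D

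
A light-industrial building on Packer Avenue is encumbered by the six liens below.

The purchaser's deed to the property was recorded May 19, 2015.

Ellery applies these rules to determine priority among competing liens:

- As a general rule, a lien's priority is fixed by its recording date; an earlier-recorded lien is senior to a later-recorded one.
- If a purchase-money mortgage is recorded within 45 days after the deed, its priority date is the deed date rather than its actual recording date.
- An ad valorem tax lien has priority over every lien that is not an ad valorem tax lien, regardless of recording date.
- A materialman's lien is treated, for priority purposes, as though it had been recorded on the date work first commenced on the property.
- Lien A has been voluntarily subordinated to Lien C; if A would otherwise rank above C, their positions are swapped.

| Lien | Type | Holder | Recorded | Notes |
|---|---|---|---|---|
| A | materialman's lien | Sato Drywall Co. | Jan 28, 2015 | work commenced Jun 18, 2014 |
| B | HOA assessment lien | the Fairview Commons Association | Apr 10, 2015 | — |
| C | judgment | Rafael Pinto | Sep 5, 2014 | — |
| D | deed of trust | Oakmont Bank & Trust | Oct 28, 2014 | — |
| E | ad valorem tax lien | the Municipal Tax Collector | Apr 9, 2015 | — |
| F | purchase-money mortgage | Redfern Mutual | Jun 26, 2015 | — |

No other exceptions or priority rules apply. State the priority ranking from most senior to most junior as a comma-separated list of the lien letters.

E, C, A, D, B, F

First, effective dates: A relates back to Jun 18, 2014 (work commenced); F relates back to the deed date May 19, 2015.
E, as an ad valorem tax lien, has superpriority and ranks first.
Among the remaining liens, by effective date: A (Jun 18, 2014), C (Sep 5, 2014), D (Oct 28, 2014), B (Apr 10, 2015), F (May 19, 2015).
A would otherwise be senior to C, so under the subordination agreement A and C exchange positions.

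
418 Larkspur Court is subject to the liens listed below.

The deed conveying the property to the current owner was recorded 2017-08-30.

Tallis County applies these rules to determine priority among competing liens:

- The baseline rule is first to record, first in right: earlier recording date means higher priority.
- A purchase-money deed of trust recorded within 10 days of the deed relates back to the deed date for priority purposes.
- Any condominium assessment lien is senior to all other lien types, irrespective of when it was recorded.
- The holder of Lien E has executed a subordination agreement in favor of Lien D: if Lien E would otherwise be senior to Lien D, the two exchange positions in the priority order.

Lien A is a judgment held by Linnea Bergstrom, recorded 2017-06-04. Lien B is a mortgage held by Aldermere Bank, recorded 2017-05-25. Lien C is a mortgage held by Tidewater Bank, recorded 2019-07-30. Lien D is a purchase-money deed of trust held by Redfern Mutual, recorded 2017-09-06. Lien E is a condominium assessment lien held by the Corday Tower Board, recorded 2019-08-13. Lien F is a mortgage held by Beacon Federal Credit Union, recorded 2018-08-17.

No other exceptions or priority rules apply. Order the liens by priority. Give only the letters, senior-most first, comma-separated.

D, B, A, E, F, C

First, effective dates: D relates back to the deed date 2017-08-30.
As a condominium assessment lien, E is senior to every other lien.
The other liens, earliest effective date first: B (2017-05-25), A (2017-06-04), D (2017-08-30), F (2018-08-17), C (2019-07-30).
Because E would otherwise rank above D, the subordination swaps them.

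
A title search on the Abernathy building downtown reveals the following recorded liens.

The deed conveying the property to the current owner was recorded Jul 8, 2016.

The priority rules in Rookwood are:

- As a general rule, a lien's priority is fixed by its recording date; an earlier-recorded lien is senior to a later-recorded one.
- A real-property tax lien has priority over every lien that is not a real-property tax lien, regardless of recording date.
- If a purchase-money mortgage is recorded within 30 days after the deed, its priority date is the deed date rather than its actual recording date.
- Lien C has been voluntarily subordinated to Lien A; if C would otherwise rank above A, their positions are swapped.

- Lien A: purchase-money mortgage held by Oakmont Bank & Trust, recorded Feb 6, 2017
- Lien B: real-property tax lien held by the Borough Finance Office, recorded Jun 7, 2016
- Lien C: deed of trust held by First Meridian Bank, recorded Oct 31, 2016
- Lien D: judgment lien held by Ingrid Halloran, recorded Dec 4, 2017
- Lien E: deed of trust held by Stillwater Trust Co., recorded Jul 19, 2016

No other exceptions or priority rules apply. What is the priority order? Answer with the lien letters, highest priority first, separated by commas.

Effective dates after the stated exceptions: A was recorded 213 days after the deed — beyond 30 days — so no relation-back applies.
As a real-property tax lien, B is senior to every other lien.
The other liens, earliest effective date first: E (Jul 19, 2016), C (Oct 31, 2016), A (Feb 6, 2017), D (Dec 4, 2017).
The subordination applies — C was senior to A — so C and A swap.

B, E, A, C, D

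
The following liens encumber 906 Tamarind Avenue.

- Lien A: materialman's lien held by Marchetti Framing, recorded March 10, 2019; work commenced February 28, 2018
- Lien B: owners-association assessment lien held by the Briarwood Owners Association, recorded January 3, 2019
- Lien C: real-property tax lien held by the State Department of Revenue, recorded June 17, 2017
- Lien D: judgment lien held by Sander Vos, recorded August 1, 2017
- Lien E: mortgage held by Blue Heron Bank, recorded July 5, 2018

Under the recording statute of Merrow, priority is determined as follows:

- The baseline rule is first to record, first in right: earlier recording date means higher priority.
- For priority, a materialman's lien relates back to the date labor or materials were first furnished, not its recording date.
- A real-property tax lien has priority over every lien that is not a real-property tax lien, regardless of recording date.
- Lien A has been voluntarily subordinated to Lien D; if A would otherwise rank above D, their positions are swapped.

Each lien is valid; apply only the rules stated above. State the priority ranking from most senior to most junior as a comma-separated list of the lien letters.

Adjusting effective dates: A is treated as recorded February 28, 2018, the work-commencement date.
As a real-property tax lien, C is senior to every other lien.
Ordering the rest by effective date: D (August 1, 2017), A (February 28, 2018), E (July 5, 2018), B (January 3, 2019).
A already ranks below D; the subordination has no effect.

C, D, A, E, B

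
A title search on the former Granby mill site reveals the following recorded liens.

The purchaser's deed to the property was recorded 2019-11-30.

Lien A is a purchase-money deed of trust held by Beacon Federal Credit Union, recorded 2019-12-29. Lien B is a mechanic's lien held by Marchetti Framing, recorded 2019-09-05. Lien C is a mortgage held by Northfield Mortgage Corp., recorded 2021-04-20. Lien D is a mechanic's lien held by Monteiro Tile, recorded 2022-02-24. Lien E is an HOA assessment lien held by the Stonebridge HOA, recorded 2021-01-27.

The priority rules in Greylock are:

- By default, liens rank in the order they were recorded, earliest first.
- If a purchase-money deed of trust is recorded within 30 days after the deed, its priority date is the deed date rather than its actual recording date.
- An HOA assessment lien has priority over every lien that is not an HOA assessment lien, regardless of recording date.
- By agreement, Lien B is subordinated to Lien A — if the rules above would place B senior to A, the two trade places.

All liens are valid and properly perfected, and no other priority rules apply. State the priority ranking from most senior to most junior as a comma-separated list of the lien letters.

Effective dates: A's effective date is the deed date, 2019-11-30.
As an HOA assessment lien, E is senior to every other lien.
Ordering the rest by effective date: B (2019-09-05), A (2019-11-30), C (2021-04-20), D (2022-02-24).
B would otherwise be senior to A, so under the subordination agreement B and A exchange positions.

E, A, B, C, D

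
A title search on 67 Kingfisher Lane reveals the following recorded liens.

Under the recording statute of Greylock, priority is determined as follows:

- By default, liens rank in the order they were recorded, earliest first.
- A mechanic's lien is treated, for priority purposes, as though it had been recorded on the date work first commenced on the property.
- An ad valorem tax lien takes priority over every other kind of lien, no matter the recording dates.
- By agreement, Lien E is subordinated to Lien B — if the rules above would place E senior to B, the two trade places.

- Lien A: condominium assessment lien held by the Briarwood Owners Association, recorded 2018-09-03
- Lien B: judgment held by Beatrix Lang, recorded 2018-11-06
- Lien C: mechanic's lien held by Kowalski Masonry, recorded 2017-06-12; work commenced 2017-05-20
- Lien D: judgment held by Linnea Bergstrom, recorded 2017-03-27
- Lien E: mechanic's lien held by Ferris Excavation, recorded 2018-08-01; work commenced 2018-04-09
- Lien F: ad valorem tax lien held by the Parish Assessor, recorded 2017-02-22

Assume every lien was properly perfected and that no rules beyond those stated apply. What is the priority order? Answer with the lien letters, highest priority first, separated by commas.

F, D, C, B, A, E

Effective dates after the stated exceptions: C relates back to 2017-05-20 (work commenced); E relates back to 2018-04-09 (work commenced).
F, as an ad valorem tax lien, has superpriority and ranks first.
Remaining liens by effective date: D (2017-03-27), C (2017-05-20), E (2018-04-09), A (2018-09-03), B (2018-11-06).
E would otherwise be senior to B, so under the subordination agreement E and B exchange positions.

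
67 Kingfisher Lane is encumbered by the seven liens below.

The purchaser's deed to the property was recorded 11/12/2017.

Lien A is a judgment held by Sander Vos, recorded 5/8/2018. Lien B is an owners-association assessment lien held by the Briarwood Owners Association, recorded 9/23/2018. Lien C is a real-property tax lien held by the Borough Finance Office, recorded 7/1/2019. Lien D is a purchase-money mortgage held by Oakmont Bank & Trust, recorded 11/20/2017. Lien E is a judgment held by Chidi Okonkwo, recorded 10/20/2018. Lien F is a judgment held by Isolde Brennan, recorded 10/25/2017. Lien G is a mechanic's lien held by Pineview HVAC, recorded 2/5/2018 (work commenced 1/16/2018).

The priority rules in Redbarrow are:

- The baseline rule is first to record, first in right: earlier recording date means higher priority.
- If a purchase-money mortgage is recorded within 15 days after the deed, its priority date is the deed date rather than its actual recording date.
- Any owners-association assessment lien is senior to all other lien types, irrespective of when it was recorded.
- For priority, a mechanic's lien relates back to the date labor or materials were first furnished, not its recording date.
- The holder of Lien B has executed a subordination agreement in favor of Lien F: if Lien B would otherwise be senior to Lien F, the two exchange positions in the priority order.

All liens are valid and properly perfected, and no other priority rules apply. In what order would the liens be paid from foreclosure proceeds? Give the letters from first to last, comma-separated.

Effective dates: D was recorded within the 15-day window, so its effective date is the deed date 11/12/2017; G is treated as recorded 1/16/2018, the work-commencement date.
B is an owners-association assessment lien and takes priority over every other lien.
Ordering the rest by effective date: F (10/25/2017), D (11/12/2017), G (1/16/2018), A (5/8/2018), E (10/20/2018), C (7/1/2019).
B would otherwise be senior to F, so under the subordination agreement B and F exchange positions.

F, B, D, G, A, E, C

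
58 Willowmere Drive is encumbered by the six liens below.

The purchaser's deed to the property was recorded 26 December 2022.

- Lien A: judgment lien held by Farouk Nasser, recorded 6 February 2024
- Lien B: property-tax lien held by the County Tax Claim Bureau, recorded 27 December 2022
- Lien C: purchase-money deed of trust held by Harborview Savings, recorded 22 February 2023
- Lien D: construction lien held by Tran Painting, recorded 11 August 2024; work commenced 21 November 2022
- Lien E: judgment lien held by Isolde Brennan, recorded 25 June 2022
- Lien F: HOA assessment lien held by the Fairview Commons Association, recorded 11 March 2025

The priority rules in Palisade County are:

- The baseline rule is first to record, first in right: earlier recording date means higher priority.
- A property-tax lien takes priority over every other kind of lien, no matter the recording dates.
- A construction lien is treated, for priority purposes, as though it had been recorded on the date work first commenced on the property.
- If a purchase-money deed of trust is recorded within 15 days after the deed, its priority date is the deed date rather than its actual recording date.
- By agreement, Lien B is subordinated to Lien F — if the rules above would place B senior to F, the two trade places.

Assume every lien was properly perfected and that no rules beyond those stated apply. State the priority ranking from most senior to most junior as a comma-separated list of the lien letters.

F, E, D, C, A, B

Effective dates after the stated exceptions: C was recorded 58 days after the deed, outside the 15-day window, so it keeps its recording date; D's effective date is 21 November 2022, when work began.
B, as a property-tax lien, has superpriority and ranks first.
The other liens, earliest effective date first: E (25 June 2022), D (21 November 2022), C (22 February 2023), A (6 February 2024), F (11 March 2025).
The subordination applies — B was senior to F — so B and F swap.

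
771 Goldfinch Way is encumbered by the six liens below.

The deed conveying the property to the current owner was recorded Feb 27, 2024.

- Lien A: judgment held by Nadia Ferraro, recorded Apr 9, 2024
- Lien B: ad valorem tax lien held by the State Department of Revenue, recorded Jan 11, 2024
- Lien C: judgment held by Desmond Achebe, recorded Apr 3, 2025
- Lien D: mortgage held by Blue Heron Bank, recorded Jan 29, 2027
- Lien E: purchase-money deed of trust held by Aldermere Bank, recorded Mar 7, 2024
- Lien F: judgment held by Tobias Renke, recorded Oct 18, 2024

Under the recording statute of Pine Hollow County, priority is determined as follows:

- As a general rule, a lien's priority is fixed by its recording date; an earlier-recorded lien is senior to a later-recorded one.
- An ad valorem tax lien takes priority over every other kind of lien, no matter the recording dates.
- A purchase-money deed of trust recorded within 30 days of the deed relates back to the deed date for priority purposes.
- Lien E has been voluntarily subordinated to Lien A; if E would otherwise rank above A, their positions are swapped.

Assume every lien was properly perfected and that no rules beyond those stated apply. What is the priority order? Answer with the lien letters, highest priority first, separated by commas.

B, A, E, F, C, D

Effective dates: E relates back to the deed date Feb 27, 2024.
B, as an ad valorem tax lien, has superpriority and ranks first.
Ordering the rest by effective date: E (Feb 27, 2024), A (Apr 9, 2024), F (Oct 18, 2024), C (Apr 3, 2025), D (Jan 29, 2027).
E is senior to A before the subordination, so the two trade places.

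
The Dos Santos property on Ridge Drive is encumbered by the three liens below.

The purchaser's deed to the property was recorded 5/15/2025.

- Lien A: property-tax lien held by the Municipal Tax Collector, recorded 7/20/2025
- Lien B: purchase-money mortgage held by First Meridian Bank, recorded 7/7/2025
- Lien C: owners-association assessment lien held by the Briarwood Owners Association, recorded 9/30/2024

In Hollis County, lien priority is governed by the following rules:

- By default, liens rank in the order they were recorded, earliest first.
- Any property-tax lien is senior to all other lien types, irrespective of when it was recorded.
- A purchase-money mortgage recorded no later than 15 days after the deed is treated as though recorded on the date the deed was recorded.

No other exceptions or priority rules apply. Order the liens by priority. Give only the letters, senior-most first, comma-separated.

A, C, B

First, effective dates: B was recorded 53 days after the deed, outside the 15-day window, so it keeps its recording date.
A is a property-tax lien and takes priority over every other lien.
Remaining liens by effective date: C (9/30/2024), B (7/7/2025).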